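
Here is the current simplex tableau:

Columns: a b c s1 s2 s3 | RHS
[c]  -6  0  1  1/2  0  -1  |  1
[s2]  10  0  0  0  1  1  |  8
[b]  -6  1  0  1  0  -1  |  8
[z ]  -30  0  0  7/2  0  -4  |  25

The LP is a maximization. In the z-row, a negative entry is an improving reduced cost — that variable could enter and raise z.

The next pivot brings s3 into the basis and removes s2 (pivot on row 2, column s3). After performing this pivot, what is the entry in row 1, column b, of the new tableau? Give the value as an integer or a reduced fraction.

0

Pivot element is row 2, column s3: 1.
Normalize row 2: new (row 2, b) = 0/1 = 0.
row 1 ← row 1 − (-1)·(new row 2): 0 − (-1)·0 = 0.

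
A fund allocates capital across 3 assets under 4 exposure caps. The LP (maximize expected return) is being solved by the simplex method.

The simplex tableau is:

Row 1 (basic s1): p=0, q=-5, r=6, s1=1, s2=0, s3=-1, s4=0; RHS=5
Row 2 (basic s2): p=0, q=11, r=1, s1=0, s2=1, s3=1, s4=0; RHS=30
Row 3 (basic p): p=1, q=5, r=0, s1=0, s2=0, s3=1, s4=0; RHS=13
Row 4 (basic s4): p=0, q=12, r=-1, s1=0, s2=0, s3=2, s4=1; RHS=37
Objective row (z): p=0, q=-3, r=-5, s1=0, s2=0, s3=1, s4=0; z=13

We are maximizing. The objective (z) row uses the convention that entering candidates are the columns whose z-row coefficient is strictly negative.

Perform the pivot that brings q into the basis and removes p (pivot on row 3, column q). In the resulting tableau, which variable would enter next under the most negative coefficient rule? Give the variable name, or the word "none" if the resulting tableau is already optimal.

Pivot element 5. New z-row = old z-row − (-3)·(row 3/5).
Updated z-row coefficients: p: 3/5, q: 0, r: -5, s1: 0, s2: 0, s3: 8/5, s4: 0.
The most negative is -5 in column r, so r would enter next.

r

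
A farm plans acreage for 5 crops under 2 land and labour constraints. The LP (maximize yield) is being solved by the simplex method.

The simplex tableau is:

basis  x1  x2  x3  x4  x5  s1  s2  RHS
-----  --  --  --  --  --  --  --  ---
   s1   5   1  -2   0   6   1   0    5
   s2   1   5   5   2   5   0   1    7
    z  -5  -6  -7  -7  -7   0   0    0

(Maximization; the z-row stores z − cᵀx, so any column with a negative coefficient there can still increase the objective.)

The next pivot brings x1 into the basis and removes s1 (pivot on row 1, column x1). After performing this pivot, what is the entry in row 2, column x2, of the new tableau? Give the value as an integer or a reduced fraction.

Pivot element is row 1, column x1: 5.
Normalize row 1: new (row 1, x2) = 1/5 = 1/5.
row 2 ← row 2 − 1·(new row 1): 5 − 1·(1/5) = 24/5.

24/5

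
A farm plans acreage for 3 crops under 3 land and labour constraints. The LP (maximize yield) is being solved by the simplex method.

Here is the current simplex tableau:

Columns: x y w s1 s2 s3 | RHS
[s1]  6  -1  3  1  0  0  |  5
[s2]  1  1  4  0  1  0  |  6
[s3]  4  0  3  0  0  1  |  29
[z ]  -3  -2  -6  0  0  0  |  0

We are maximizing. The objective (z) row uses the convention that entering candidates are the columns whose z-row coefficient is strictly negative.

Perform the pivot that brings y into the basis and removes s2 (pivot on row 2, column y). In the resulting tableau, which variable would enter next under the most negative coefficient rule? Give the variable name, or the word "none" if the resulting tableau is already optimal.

Pivot element 1. New z-row = old z-row − (-2)·(row 2/1).
Updated z-row coefficients: x: -1, y: 0, w: 2, s1: 0, s2: 2, s3: 0.
The most negative is -1 in column x, so x would enter next.

x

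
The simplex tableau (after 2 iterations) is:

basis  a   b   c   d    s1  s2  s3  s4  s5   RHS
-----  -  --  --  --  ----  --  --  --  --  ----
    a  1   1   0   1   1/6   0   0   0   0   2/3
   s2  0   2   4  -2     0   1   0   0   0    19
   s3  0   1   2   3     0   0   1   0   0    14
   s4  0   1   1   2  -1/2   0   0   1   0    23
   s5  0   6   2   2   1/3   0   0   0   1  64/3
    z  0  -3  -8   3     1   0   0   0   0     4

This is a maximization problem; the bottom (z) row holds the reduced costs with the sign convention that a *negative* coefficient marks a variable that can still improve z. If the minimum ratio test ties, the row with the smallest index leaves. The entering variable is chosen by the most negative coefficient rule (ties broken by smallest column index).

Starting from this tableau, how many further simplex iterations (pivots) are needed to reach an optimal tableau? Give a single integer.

pivot: c in, s2 out → z = 42
pivot: d in, a out → z = 128/3
No improving column remains; optimal.

2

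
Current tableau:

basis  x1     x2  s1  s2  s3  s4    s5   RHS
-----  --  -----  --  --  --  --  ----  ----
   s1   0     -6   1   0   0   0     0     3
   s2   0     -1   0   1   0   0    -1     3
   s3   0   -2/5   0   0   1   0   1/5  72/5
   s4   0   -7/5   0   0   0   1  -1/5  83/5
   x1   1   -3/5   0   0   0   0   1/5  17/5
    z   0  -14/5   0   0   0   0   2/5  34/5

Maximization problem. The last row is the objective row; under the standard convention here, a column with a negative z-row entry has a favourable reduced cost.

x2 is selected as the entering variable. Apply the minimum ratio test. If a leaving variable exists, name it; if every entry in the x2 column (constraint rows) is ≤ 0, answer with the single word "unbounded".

unbounded

x2-column entries: row 1: -6, row 2: -1, row 3: -2/5, row 4: -7/5, row 5: -3/5. All ≤ 0, so x2 can increase without bound; the LP is unbounded in this direction.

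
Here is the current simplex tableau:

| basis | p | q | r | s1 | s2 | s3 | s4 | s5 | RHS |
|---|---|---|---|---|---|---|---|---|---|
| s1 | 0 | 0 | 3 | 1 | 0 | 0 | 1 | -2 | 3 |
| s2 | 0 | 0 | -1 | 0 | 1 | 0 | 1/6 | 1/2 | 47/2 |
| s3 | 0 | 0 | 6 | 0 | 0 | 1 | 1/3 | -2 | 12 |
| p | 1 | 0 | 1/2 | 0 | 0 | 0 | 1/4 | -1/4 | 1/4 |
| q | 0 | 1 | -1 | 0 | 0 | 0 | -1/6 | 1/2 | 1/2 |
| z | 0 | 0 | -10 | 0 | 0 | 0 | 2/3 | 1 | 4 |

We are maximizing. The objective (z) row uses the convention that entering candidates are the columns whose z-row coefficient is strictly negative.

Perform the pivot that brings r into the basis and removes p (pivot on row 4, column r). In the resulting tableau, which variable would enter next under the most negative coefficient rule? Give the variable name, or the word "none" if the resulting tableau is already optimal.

Pivot element 1/2. New z-row = old z-row − (-10)·(row 4/(1/2)).
Updated z-row coefficients: p: 20, q: 0, r: 0, s1: 0, s2: 0, s3: 0, s4: 17/3, s5: -4.
The most negative is -4 in column s5, so s5 would enter next.

s5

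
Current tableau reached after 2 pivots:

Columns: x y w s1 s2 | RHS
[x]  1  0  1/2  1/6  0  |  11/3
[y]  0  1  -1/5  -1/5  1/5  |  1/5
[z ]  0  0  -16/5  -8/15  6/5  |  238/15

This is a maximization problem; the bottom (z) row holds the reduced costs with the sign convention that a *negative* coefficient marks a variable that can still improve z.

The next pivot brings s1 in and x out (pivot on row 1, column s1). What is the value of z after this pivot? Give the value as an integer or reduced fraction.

138/5

Minimum ratio for s1: (11/3)/(1/6) = 22.
z changes by −(z-row coeff of s1)·ratio = −(-8/15)·22 = 176/15.
New z = 238/15 + (176/15) = 138/5.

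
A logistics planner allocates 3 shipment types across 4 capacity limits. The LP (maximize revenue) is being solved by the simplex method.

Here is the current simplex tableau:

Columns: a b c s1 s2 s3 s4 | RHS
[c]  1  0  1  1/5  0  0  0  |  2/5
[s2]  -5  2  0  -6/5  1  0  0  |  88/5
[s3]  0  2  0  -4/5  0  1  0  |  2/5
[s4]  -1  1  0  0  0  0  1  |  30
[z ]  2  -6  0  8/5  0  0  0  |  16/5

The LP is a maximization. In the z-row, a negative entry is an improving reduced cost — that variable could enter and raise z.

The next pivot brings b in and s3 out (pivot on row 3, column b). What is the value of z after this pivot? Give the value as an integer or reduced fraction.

Minimum ratio for b: (2/5)/2 = 1/5.
z changes by −(z-row coeff of b)·ratio = −(-6)·(1/5) = 6/5.
New z = 16/5 + (6/5) = 22/5.

22/5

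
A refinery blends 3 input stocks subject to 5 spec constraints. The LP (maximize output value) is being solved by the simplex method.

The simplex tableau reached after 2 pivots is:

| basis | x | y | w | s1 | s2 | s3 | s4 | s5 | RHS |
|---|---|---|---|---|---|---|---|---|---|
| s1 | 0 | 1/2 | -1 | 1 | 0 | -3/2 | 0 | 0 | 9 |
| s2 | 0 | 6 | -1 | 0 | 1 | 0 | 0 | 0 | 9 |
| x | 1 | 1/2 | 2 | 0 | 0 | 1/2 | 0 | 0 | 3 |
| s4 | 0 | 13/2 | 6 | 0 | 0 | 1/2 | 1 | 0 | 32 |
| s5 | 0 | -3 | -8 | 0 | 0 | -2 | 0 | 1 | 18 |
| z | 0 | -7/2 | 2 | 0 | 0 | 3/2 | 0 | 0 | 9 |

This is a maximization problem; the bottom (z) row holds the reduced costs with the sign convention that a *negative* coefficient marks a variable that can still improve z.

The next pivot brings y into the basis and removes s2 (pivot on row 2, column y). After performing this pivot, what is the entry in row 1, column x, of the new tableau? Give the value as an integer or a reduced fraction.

0

Pivot element is row 2, column y: 6.
Normalize row 2: new (row 2, x) = 0/6 = 0.
row 1 ← row 1 − (1/2)·(new row 2): 0 − (1/2)·0 = 0.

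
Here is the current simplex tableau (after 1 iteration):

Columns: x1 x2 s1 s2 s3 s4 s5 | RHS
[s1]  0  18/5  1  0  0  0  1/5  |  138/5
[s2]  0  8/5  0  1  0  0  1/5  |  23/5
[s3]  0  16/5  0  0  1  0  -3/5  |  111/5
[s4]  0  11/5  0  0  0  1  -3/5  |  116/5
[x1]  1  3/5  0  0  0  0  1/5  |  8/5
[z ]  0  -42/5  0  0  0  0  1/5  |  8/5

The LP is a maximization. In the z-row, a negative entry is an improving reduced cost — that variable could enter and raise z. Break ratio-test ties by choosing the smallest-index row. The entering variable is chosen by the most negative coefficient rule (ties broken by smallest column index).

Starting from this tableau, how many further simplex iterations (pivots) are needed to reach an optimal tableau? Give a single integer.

1

pivot: x2 in, x1 out → z = 24
No improving column remains; optimal.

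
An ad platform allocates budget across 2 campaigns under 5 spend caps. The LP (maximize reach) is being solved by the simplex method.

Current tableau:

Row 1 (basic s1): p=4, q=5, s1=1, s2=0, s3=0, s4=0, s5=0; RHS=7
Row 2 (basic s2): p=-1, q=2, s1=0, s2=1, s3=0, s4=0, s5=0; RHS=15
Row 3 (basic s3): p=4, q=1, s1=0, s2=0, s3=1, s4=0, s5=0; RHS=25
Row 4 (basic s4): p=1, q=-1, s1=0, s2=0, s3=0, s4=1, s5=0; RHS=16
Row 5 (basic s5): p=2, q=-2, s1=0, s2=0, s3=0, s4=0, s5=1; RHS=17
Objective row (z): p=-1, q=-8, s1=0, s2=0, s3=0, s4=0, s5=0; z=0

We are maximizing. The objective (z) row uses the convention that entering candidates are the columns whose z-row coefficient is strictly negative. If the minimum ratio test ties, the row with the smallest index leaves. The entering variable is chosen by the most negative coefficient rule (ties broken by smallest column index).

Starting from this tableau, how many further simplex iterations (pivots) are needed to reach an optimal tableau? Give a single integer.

1

pivot: q in, s1 out → z = 56/5
No improving column remains; optimal.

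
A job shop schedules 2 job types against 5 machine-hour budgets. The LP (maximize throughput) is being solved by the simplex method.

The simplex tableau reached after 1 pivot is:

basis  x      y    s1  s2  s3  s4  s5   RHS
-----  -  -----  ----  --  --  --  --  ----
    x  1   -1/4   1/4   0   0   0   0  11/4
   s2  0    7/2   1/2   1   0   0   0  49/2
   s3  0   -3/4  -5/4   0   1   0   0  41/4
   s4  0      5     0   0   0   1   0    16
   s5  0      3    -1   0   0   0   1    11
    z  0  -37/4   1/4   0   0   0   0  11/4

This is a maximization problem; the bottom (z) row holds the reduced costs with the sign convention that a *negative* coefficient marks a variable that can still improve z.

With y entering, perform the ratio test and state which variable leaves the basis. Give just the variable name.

Ratios: row 1 (x): entry -1/4 ≤ 0, skip; row 2 (s2): (49/2)/(7/2) = 7; row 3 (s3): entry -3/4 ≤ 0, skip; row 4 (s4): 16/5 = 16/5; row 5 (s5): 11/3 = 11/3.
Minimum ratio 16/5 is in the s4 row, so s4 leaves.

s4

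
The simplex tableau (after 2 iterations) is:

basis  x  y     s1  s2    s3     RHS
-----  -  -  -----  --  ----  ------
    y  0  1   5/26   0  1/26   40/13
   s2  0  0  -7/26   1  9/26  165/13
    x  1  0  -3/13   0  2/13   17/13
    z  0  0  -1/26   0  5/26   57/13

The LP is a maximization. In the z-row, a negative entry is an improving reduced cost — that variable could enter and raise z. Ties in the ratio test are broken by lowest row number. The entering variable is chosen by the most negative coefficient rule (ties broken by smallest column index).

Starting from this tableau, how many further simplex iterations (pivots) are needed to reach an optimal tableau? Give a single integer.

pivot: s1 in, y out → z = 5
No improving column remains; optimal.

1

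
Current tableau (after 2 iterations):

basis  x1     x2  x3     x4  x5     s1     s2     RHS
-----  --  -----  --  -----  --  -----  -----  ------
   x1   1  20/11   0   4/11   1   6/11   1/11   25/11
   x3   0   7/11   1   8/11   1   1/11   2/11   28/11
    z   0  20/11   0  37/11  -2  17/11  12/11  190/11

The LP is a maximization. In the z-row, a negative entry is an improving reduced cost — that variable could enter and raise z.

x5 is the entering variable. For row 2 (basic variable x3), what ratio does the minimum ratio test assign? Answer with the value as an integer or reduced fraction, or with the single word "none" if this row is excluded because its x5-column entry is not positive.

Ratio = RHS / (x5 entry) = (28/11) / 1 = 28/11.

28/11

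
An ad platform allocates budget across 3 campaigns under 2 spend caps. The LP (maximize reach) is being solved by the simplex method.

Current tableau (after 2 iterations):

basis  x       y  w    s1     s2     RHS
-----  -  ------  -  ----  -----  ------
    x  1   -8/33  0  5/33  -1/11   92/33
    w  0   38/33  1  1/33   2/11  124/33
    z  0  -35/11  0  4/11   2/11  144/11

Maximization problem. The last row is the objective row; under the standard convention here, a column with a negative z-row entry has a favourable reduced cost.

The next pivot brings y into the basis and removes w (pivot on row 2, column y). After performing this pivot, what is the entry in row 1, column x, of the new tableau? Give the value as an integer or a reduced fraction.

Pivot element is row 2, column y: 38/33.
Normalize row 2: new (row 2, x) = 0/(38/33) = 0.
row 1 ← row 1 − (-8/33)·(new row 2): 1 − (-8/33)·0 = 1.

1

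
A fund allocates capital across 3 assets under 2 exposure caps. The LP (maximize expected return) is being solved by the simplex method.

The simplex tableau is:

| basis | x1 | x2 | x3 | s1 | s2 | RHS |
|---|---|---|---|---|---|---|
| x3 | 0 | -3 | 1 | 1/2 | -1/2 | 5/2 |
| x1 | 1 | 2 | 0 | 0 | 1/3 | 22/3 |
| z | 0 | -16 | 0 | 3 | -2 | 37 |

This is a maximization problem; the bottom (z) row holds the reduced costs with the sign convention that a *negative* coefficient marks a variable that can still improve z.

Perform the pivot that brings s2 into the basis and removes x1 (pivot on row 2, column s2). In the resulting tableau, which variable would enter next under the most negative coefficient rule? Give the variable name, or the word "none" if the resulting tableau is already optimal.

Pivot element 1/3. New z-row = old z-row − (-2)·(row 2/(1/3)).
Updated z-row coefficients: x1: 6, x2: -4, x3: 0, s1: 3, s2: 0.
The most negative is -4 in column x2, so x2 would enter next.

x2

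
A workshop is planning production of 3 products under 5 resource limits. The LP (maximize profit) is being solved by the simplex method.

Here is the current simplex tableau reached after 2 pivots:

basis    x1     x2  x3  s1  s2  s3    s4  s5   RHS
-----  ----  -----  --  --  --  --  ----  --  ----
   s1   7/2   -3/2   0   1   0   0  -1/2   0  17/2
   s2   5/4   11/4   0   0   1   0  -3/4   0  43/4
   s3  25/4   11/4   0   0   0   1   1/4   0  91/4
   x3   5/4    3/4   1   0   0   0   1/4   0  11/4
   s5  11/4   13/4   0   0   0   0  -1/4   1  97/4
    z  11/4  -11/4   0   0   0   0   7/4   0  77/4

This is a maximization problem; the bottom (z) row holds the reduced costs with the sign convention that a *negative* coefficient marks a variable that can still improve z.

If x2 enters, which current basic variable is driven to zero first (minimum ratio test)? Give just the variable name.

x3

Ratios: row 1 (s1): entry -3/2 ≤ 0, skip; row 2 (s2): (43/4)/(11/4) = 43/11; row 3 (s3): (91/4)/(11/4) = 91/11; row 4 (x3): (11/4)/(3/4) = 11/3; row 5 (s5): (97/4)/(13/4) = 97/13.
Minimum ratio 11/3 is in the x3 row, so x3 leaves.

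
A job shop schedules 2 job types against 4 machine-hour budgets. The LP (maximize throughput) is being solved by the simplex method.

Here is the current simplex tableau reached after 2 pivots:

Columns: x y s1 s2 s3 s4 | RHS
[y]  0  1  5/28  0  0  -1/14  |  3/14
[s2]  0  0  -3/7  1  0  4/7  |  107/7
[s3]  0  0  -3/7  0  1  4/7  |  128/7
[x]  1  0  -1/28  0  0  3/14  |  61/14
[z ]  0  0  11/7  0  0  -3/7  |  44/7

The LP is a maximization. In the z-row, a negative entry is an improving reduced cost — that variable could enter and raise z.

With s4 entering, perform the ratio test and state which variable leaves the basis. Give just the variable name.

x

Ratios: row 1 (y): entry -1/14 ≤ 0, skip; row 2 (s2): (107/7)/(4/7) = 107/4; row 3 (s3): (128/7)/(4/7) = 32; row 4 (x): (61/14)/(3/14) = 61/3.
Minimum ratio 61/3 is in the x row, so x leaves.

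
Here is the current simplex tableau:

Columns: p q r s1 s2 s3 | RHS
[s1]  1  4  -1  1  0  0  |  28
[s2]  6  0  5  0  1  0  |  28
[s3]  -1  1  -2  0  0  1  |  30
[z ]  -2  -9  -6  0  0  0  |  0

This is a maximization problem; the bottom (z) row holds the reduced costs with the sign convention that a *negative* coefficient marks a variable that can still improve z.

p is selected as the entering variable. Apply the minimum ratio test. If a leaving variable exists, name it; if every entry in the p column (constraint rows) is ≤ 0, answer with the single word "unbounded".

Ratios: row 1 (s1): 28/1 = 28; row 2 (s2): 28/6 = 14/3; row 3 (s3): entry -1 ≤ 0, skip.
Minimum ratio is in the s2 row, so s2 leaves.

s2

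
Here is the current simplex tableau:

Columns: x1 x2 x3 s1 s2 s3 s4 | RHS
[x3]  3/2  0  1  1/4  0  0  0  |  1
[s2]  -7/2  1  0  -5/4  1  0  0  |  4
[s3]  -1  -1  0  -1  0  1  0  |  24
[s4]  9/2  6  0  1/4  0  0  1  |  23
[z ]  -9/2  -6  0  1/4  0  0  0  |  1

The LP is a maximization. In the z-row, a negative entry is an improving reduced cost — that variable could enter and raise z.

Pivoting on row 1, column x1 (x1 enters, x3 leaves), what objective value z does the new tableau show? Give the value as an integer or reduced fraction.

Minimum ratio for x1: 1/(3/2) = 2/3.
z changes by −(z-row coeff of x1)·ratio = −(-9/2)·(2/3) = 3.
New z = 1 + 3 = 4.

4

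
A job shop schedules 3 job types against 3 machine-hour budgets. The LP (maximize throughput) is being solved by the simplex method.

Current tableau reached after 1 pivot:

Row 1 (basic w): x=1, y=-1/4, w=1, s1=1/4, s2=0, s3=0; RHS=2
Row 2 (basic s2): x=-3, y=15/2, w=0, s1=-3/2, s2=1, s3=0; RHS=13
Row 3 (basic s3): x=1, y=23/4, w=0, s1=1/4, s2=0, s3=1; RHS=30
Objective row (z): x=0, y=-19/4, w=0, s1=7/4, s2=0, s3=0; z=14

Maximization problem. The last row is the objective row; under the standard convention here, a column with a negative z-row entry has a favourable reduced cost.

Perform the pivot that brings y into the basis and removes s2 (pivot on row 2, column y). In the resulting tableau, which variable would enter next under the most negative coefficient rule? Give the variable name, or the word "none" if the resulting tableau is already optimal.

Pivot element 15/2. New z-row = old z-row − (-19/4)·(row 2/(15/2)).
Updated z-row coefficients: x: -19/10, y: 0, w: 0, s1: 4/5, s2: 19/30, s3: 0.
The most negative is -19/10 in column x, so x would enter next.

x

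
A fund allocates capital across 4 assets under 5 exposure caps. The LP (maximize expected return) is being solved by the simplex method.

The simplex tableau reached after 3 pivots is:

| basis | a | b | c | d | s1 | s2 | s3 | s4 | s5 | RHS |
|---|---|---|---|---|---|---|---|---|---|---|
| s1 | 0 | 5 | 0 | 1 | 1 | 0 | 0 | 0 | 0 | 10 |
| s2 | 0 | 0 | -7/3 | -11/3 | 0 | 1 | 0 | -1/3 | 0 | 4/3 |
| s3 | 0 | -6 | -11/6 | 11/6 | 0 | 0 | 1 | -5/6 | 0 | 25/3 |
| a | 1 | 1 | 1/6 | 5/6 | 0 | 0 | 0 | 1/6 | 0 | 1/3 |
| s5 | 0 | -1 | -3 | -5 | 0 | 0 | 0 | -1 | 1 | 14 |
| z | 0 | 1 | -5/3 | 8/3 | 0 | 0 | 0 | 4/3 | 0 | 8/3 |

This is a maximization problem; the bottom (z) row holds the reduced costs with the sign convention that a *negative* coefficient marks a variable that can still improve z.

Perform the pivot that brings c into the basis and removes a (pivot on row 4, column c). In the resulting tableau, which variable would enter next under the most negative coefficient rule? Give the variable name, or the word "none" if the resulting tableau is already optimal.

none

Pivot element 1/6. New z-row = old z-row − (-5/3)·(row 4/(1/6)).
Updated z-row coefficients: a: 10, b: 11, c: 0, d: 11, s1: 0, s2: 0, s3: 0, s4: 3, s5: 0.
No coefficient is strictly negative; the tableau after this pivot is optimal.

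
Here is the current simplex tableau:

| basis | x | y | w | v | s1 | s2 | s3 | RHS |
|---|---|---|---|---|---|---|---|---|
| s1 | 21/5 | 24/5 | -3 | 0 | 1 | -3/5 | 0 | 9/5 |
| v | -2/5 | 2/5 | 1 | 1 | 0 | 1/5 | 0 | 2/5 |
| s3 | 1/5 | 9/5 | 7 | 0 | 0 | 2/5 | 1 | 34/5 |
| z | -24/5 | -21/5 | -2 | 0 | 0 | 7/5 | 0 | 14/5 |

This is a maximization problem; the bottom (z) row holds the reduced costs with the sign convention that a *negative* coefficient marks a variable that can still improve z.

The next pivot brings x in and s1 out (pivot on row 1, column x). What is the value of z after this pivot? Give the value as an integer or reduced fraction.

Minimum ratio for x: (9/5)/(21/5) = 3/7.
z changes by −(z-row coeff of x)·ratio = −(-24/5)·(3/7) = 72/35.
New z = 14/5 + (72/35) = 34/7.

34/7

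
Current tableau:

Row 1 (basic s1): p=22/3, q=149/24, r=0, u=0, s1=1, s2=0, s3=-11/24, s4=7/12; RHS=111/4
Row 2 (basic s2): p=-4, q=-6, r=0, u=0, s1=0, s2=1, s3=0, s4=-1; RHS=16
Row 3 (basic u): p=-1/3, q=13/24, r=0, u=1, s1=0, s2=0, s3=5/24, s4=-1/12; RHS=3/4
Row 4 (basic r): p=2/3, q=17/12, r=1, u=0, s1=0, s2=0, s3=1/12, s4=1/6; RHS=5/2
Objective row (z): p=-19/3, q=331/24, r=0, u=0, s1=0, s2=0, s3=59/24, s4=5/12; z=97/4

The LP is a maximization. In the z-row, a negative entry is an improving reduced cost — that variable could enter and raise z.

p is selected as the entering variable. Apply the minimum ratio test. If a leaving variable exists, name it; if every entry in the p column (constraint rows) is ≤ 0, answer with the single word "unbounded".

Ratios: row 1 (s1): (111/4)/(22/3) = 333/88; row 2 (s2): entry -4 ≤ 0, skip; row 3 (u): entry -1/3 ≤ 0, skip; row 4 (r): (5/2)/(2/3) = 15/4.
Minimum ratio is in the r row, so r leaves.

r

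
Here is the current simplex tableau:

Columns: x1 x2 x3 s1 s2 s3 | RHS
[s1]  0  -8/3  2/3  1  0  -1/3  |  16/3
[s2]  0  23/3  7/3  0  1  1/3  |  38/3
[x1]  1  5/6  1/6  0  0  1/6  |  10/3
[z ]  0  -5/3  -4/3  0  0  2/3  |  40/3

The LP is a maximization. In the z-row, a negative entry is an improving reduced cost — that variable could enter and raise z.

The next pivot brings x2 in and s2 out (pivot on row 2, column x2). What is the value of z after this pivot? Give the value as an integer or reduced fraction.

370/23

Minimum ratio for x2: (38/3)/(23/3) = 38/23.
z changes by −(z-row coeff of x2)·ratio = −(-5/3)·(38/23) = 190/69.
New z = 40/3 + (190/69) = 370/23.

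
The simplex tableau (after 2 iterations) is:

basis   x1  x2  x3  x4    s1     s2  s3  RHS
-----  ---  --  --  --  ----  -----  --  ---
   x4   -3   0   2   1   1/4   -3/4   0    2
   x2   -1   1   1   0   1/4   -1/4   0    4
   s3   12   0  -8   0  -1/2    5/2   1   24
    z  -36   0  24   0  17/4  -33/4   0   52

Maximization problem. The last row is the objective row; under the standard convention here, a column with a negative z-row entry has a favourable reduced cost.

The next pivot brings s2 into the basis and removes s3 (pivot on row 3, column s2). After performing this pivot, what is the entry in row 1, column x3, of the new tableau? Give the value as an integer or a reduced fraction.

Pivot element is row 3, column s2: 5/2.
Normalize row 3: new (row 3, x3) = (-8)/(5/2) = -16/5.
row 1 ← row 1 − (-3/4)·(new row 3): 2 − (-3/4)·(-16/5) = -2/5.

-2/5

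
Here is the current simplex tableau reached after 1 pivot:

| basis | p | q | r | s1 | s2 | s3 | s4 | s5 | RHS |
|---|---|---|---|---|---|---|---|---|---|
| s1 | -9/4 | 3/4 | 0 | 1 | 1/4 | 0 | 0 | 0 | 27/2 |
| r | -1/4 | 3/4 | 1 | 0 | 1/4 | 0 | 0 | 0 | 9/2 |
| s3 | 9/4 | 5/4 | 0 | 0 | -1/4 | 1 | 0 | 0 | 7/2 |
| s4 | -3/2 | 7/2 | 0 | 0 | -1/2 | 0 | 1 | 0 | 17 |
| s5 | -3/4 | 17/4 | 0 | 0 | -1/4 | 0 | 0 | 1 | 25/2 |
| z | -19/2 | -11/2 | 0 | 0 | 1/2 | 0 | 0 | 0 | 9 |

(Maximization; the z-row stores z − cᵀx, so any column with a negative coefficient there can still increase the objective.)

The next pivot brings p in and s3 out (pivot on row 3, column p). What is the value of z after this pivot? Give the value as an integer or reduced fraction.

214/9

Minimum ratio for p: (7/2)/(9/4) = 14/9.
z changes by −(z-row coeff of p)·ratio = −(-19/2)·(14/9) = 133/9.
New z = 9 + (133/9) = 214/9.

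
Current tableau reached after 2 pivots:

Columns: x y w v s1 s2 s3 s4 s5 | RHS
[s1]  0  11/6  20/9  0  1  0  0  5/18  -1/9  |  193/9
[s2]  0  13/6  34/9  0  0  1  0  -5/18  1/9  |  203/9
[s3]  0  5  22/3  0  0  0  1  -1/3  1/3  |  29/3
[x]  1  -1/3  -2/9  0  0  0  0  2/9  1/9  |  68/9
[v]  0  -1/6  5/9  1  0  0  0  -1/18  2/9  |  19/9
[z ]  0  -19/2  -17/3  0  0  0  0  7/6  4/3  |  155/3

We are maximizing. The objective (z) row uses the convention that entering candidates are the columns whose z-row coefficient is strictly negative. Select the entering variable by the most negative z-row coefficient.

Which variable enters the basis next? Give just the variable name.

y

Objective-row coefficients: x: 0, y: -19/2, w: -17/3, v: 0, s1: 0, s2: 0, s3: 0, s4: 7/6, s5: 4/3.
The most negative is -19/2 in column y, so y enters.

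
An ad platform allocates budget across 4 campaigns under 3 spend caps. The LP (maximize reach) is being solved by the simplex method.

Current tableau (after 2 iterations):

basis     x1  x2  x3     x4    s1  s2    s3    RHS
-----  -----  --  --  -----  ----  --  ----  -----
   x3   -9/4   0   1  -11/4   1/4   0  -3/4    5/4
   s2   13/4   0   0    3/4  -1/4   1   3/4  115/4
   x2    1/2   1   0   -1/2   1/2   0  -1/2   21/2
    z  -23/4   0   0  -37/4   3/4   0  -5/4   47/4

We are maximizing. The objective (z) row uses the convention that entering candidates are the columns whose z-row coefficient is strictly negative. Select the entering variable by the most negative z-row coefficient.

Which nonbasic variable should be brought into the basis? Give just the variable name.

x4

Objective-row coefficients: x1: -23/4, x2: 0, x3: 0, x4: -37/4, s1: 3/4, s2: 0, s3: -5/4.
The most negative is -37/4 in column x4, so x4 enters.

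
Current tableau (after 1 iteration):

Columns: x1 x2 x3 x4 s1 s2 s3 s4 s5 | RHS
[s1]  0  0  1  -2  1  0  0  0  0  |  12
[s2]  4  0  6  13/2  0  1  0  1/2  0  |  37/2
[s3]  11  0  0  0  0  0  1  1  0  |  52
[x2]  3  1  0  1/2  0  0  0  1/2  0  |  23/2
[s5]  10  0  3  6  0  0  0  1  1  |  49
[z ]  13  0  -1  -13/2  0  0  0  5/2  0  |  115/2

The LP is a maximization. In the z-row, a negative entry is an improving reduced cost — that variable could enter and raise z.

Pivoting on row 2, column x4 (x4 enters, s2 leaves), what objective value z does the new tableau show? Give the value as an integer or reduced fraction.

Minimum ratio for x4: (37/2)/(13/2) = 37/13.
z changes by −(z-row coeff of x4)·ratio = −(-13/2)·(37/13) = 37/2.
New z = 115/2 + (37/2) = 76.

76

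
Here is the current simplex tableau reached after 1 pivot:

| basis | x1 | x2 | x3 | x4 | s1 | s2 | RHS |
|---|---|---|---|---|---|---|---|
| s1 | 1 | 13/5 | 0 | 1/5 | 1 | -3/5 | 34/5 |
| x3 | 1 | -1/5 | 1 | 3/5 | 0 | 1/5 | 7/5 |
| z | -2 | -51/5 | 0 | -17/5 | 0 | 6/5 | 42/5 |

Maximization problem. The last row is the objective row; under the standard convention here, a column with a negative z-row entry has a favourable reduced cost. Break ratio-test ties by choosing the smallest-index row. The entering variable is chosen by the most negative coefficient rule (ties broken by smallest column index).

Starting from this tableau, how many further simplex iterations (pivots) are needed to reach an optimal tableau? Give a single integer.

pivot: x2 in, s1 out → z = 456/13
pivot: x4 in, x3 out → z = 173/4
pivot: s2 in, x4 out → z = 99/2
No improving column remains; optimal.

3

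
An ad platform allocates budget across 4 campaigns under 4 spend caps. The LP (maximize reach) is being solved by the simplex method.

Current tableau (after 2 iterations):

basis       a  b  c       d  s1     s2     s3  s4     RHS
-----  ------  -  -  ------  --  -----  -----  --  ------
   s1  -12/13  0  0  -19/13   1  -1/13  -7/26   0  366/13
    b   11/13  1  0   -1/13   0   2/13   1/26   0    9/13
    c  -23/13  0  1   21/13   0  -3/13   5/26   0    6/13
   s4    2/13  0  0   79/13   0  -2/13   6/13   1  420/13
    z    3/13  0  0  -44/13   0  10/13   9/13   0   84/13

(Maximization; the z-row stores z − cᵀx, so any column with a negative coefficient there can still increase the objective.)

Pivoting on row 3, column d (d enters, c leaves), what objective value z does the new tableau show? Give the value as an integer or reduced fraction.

Minimum ratio for d: (6/13)/(21/13) = 2/7.
z changes by −(z-row coeff of d)·ratio = −(-44/13)·(2/7) = 88/91.
New z = 84/13 + (88/91) = 52/7.

52/7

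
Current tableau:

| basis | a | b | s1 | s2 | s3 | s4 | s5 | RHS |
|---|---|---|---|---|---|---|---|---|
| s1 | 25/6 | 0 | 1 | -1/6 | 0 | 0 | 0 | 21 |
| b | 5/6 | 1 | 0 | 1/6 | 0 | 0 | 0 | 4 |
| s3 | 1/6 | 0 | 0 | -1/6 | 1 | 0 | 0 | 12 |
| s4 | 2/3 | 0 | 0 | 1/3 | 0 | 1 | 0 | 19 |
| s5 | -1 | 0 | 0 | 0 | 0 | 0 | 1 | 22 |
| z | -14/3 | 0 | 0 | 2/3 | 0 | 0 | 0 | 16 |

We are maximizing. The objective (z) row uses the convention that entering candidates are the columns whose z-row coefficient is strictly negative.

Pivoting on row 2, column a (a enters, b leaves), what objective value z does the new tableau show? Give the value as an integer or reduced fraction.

Minimum ratio for a: 4/(5/6) = 24/5.
z changes by −(z-row coeff of a)·ratio = −(-14/3)·(24/5) = 112/5.
New z = 16 + (112/5) = 192/5.

192/5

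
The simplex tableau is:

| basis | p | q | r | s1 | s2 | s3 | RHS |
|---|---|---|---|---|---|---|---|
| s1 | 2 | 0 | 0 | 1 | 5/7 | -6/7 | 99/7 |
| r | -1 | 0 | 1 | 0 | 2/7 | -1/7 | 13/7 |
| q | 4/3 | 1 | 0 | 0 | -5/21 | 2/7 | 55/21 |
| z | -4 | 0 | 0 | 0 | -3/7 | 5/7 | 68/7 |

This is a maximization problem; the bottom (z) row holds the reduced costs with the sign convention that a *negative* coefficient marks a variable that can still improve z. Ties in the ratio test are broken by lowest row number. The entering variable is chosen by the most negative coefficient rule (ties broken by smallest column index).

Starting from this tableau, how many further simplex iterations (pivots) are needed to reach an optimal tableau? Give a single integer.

2

pivot: p in, q out → z = 123/7
pivot: s2 in, s1 out → z = 427/15
No improving column remains; optimal.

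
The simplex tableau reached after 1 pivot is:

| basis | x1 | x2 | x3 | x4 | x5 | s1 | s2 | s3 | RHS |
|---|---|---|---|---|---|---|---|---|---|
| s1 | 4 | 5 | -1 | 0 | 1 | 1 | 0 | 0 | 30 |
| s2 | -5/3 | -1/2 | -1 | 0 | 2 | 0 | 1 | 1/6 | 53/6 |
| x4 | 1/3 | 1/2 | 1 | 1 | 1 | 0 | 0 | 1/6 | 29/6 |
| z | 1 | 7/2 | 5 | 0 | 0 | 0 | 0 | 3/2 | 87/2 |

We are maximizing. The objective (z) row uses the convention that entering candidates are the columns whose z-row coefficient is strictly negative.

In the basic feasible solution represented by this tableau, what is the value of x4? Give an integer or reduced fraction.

x4 is basic (row 3); its value is the RHS of that row: 29/6.

29/6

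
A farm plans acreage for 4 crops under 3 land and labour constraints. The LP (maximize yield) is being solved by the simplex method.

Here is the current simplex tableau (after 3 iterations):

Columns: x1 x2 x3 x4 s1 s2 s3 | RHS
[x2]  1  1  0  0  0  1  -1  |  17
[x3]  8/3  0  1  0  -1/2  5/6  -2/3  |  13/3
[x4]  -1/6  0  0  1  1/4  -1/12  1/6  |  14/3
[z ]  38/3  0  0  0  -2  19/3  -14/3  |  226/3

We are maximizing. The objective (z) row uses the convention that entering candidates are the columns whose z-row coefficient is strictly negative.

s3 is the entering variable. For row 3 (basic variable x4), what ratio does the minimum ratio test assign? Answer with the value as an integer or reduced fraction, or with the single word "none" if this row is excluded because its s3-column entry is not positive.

28

Ratio = RHS / (s3 entry) = (14/3) / (1/6) = 28.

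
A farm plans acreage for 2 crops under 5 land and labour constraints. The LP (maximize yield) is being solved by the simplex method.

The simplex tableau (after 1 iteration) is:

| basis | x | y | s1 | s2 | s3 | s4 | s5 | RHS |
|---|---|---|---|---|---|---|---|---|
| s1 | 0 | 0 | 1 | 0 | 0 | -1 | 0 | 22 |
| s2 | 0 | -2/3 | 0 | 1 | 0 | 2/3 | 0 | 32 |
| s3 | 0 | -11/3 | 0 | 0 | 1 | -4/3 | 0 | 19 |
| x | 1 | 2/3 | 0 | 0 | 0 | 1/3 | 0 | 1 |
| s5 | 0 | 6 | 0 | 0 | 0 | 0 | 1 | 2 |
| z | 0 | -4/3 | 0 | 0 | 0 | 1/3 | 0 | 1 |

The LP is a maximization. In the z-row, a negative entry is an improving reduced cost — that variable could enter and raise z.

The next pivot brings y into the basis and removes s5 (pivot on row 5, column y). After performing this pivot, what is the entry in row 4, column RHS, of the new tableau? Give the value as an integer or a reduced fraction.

7/9

Pivot element is row 5, column y: 6.
Normalize row 5: new (row 5, RHS) = 2/6 = 1/3.
row 4 ← row 4 − (2/3)·(new row 5): 1 − (2/3)·(1/3) = 7/9.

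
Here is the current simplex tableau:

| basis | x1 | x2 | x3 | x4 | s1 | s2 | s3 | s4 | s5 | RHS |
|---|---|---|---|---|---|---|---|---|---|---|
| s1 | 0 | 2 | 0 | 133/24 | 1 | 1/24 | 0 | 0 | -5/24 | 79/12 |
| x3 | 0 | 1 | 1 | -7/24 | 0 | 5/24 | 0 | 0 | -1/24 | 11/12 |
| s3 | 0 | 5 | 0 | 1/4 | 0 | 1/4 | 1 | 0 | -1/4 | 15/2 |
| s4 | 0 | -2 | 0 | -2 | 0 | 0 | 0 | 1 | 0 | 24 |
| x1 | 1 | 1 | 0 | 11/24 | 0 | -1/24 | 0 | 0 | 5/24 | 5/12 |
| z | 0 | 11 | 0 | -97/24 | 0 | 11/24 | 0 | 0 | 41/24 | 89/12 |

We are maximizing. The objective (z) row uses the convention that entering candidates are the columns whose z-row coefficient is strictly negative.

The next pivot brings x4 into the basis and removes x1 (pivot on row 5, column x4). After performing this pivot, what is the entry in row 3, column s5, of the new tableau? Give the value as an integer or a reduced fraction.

Pivot element is row 5, column x4: 11/24.
Normalize row 5: new (row 5, s5) = (5/24)/(11/24) = 5/11.
row 3 ← row 3 − (1/4)·(new row 5): -1/4 − (1/4)·(5/11) = -4/11.

-4/11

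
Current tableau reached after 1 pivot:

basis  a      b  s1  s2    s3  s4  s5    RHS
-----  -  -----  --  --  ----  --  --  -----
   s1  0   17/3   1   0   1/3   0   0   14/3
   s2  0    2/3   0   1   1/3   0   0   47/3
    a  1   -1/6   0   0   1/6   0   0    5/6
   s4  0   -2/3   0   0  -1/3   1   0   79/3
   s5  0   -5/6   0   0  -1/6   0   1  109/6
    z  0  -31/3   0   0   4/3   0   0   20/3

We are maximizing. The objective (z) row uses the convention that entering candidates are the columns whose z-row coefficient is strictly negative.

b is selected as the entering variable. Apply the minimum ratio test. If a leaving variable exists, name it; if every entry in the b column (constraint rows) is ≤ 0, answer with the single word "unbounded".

Ratios: row 1 (s1): (14/3)/(17/3) = 14/17; row 2 (s2): (47/3)/(2/3) = 47/2; row 3 (a): entry -1/6 ≤ 0, skip; row 4 (s4): entry -2/3 ≤ 0, skip; row 5 (s5): entry -5/6 ≤ 0, skip.
Minimum ratio is in the s1 row, so s1 leaves.

s1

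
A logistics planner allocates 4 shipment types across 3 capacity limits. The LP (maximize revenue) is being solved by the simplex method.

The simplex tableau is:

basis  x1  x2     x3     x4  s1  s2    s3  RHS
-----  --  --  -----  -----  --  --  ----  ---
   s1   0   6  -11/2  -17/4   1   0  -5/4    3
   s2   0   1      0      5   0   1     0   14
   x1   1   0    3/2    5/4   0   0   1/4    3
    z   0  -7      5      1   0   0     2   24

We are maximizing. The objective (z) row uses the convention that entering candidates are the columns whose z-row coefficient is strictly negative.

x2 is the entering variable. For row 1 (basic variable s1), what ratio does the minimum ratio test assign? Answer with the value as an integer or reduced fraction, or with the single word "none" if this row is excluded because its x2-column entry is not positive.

1/2

Ratio = RHS / (x2 entry) = 3 / 6 = 1/2.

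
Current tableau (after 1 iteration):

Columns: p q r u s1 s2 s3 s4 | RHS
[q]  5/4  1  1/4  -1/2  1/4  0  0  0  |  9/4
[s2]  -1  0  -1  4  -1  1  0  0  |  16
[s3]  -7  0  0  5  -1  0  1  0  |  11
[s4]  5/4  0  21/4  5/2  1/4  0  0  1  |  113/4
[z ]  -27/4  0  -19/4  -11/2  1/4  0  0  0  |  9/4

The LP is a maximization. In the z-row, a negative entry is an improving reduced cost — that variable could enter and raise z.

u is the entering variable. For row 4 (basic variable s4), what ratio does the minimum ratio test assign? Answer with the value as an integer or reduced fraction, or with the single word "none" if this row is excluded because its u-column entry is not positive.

113/10

Ratio = RHS / (u entry) = (113/4) / (5/2) = 113/10.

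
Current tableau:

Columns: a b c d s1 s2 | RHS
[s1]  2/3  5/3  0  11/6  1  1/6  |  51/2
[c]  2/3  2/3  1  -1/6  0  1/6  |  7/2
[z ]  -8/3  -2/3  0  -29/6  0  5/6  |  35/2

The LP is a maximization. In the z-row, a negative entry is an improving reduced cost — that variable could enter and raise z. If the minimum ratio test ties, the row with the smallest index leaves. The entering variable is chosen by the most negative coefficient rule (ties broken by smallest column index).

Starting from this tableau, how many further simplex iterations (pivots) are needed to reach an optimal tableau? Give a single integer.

pivot: d in, s1 out → z = 932/11
pivot: a in, c out → z = 92
No improving column remains; optimal.

2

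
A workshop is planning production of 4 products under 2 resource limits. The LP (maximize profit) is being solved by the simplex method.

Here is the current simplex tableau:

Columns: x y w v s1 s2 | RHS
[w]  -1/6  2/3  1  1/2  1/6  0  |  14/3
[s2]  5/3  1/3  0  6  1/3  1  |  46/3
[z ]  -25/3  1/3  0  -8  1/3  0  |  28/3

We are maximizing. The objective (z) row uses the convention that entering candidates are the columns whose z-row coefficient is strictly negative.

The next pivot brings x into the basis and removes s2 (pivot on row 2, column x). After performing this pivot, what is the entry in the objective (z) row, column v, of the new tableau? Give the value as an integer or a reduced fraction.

Pivot element is row 2, column x: 5/3.
Normalize row 2: new (row 2, v) = 6/(5/3) = 18/5.
z-row ← z-row − (-25/3)·(new row 2): -8 − (-25/3)·(18/5) = 22.

22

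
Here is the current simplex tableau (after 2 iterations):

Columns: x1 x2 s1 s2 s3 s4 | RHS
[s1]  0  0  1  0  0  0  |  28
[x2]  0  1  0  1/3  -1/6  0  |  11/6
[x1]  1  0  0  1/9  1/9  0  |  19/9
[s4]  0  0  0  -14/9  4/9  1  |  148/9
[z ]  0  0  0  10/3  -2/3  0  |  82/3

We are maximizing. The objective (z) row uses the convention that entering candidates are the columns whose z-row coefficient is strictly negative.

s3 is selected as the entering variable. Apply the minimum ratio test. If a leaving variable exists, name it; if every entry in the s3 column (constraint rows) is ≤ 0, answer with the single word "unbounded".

x1

Ratios: row 1 (s1): entry 0 ≤ 0, skip; row 2 (x2): entry -1/6 ≤ 0, skip; row 3 (x1): (19/9)/(1/9) = 19; row 4 (s4): (148/9)/(4/9) = 37.
Minimum ratio is in the x1 row, so x1 leaves.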